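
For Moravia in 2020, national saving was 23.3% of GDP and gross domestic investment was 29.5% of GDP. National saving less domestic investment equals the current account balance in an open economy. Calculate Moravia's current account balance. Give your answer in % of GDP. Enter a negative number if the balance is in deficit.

-6.2

S - I = CA (net lending to the rest of the world).
CA = S - I = 23.3 - 29.5 = -6.2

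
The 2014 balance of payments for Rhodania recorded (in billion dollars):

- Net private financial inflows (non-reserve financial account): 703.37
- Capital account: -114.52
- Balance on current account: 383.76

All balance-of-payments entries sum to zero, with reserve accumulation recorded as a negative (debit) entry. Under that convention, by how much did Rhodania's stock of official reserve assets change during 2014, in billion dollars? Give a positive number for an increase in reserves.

972.61

Official reserve transactions balance = -(383.76 + (-114.52) + 703.37) = -972.61
An accumulation of reserves is recorded as a debit (negative entry), so the change in the stock of reserves is the negative of that balance.
Change in official reserves = -(-972.61) = 972.61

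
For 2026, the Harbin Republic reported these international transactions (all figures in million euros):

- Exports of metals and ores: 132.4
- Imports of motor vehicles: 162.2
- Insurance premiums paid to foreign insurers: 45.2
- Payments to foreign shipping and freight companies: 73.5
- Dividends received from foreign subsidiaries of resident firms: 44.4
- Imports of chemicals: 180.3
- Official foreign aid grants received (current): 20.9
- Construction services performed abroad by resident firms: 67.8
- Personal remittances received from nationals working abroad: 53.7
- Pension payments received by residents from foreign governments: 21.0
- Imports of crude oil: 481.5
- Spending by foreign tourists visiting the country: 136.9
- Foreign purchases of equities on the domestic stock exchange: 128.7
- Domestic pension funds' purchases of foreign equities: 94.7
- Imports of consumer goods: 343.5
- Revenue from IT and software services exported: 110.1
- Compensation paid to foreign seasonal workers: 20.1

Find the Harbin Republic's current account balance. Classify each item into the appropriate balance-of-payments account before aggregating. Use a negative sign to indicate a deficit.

Goods: -343.5 - 162.2 - 481.5 + 132.4 - 180.3 = -1035.1
Services: 136.9 - 73.5 + 67.8 - 45.2 + 110.1 = 196.1
Primary income: 44.4 - 20.1 = 24.3
Secondary income: 53.7 + 21.0 + 20.9 = 95.6
Current account = (-1035.1) + 196.1 + 24.3 + 95.6 = -719.1
(Excluded from the current account — financial account: foreign purchases of equities on the domestic stock exchange 128.7, domestic pension funds' purchases of foreign equities 94.7.)

-719.1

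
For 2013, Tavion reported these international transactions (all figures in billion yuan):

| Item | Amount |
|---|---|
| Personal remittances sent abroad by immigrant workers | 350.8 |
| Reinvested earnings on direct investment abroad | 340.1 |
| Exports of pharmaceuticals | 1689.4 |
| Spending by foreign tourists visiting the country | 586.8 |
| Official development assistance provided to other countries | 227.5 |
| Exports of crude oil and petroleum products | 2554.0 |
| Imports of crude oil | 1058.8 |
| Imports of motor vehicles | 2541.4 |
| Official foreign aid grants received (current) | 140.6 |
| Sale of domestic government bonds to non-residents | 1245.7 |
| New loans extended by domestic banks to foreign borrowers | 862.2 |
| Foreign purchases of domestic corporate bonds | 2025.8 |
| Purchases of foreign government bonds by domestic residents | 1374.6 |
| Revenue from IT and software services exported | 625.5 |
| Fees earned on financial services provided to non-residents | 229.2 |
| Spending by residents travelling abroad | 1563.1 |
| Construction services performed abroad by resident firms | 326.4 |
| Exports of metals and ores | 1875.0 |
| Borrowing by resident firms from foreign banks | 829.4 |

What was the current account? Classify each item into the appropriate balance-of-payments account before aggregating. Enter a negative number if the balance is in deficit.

2625.4

Goods: 1689.4 + 2554.0 + 1875.0 - 2541.4 - 1058.8 = 2518.2
Services: 625.5 + 229.2 + 586.8 + 326.4 - 1563.1 = 204.8
Primary income: 340.1
Secondary income: -350.8 + 140.6 - 227.5 = -437.7
Current account = 2518.2 + 204.8 + 340.1 + (-437.7) = 2625.4
(Excluded from the current account — financial account: sale of domestic government bonds to non-residents 1245.7, new loans extended by domestic banks to foreign borrowers 862.2, foreign purchases of domestic corporate bonds 2025.8, purchases of foreign government bonds by domestic residents 1374.6, borrowing by resident firms from foreign banks 829.4.)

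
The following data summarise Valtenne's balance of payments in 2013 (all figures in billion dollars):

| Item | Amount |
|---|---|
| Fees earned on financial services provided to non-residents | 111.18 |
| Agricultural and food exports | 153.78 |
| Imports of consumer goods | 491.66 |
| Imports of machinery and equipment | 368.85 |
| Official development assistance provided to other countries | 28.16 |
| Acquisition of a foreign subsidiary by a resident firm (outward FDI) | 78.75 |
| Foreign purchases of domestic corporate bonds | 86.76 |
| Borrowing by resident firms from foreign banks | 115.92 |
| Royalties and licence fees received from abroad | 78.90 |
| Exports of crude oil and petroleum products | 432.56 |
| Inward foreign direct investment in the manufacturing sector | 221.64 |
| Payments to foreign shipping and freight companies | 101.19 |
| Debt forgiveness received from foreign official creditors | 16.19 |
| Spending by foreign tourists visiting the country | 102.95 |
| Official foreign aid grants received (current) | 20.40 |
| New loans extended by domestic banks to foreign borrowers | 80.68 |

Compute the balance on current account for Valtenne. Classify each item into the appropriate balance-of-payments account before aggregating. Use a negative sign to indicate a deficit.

Goods: -368.85 - 491.66 + 153.78 + 432.56 = -274.17
Services: 78.90 + 111.18 + 102.95 - 101.19 = 191.84
Secondary income: -28.16 + 20.40 = -7.76
Current account = (-274.17) + 191.84 + (-7.76) = -90.09
(Excluded from the current account — financial account: acquisition of a foreign subsidiary by a resident firm (outward FDI) 78.75, foreign purchases of domestic corporate bonds 86.76, borrowing by resident firms from foreign banks 115.92, inward foreign direct investment in the manufacturing sector 221.64, new loans extended by domestic banks to foreign borrowers 80.68; capital account: debt forgiveness received from foreign official creditors 16.19.)

-90.09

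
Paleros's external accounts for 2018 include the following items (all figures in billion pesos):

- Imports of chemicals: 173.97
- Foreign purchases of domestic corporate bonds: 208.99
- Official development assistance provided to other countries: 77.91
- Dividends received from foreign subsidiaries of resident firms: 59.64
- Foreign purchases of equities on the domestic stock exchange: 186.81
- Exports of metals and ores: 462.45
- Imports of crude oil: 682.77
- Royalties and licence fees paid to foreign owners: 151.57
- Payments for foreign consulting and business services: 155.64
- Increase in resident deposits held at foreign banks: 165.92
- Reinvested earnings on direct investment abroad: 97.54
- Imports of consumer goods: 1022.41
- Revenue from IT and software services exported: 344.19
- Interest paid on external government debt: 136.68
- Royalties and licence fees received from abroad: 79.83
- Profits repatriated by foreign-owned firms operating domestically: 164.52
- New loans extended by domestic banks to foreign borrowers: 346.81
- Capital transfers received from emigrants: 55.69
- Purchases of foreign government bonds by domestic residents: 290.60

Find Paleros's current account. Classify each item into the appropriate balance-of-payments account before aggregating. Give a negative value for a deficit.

-1521.82

Goods: -173.97 - 682.77 - 1022.41 + 462.45 = -1416.70
Services: -151.57 + 79.83 - 155.64 + 344.19 = 116.81
Primary income: 97.54 + 59.64 - 164.52 - 136.68 = -144.02
Secondary income: -77.91
Current account = (-1416.70) + 116.81 + (-144.02) + (-77.91) = -1521.82
(Excluded from the current account — financial account: foreign purchases of domestic corporate bonds 208.99, foreign purchases of equities on the domestic stock exchange 186.81, increase in resident deposits held at foreign banks 165.92, new loans extended by domestic banks to foreign borrowers 346.81, purchases of foreign government bonds by domestic residents 290.60; capital account: capital transfers received from emigrants 55.69.)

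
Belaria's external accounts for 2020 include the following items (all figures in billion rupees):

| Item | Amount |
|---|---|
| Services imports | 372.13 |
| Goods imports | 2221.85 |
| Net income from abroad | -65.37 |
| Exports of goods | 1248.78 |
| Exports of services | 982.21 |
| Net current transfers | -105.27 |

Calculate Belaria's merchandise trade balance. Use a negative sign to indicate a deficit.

Goods balance = 1248.78 - 2221.85 = -973.07

-973.07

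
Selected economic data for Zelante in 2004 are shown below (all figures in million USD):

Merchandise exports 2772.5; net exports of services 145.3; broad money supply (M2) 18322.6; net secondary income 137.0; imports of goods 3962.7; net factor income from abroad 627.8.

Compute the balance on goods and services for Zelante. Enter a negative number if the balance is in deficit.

-1044.9

Goods balance = 2772.5 - 3962.7 = -1190.2
Services balance = 145.3
Trade balance (goods + services) = -1190.2 + 145.3 = -1044.9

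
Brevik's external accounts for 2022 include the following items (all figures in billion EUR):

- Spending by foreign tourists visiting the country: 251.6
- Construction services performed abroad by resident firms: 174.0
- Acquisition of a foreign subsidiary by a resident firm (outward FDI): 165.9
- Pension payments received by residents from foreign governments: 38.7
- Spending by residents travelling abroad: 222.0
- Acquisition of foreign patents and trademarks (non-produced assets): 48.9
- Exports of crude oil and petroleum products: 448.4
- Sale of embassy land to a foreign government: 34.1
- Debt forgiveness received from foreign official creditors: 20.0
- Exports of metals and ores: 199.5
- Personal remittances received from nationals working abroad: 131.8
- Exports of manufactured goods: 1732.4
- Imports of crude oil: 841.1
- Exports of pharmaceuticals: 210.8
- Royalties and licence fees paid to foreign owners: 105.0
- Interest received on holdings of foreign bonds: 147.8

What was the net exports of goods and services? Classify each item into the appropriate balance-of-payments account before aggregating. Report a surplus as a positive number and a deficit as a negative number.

1848.6

Goods: 210.8 + 448.4 + 1732.4 + 199.5 - 841.1 = 1750.0
Services: -222.0 + 251.6 - 105.0 + 174.0 = 98.6
Trade balance = 1750.0 + 98.6 = 1848.6
(Excluded from the trade balance — financial account: acquisition of a foreign subsidiary by a resident firm (outward FDI) 165.9; secondary income: pension payments received by residents from foreign governments 38.7, personal remittances received from nationals working abroad 131.8; capital account: acquisition of foreign patents and trademarks (non-produced assets) 48.9, sale of embassy land to a foreign government 34.1, debt forgiveness received from foreign official creditors 20.0; primary income: interest received on holdings of foreign bonds 147.8.)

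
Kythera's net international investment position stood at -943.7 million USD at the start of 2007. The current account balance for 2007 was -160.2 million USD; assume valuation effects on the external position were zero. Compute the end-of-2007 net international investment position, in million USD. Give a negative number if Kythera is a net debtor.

With no valuation effects, change in NIIP = current account = -160.2
End-of-year NIIP = -943.7 + (-160.2) = -1103.9

-1103.9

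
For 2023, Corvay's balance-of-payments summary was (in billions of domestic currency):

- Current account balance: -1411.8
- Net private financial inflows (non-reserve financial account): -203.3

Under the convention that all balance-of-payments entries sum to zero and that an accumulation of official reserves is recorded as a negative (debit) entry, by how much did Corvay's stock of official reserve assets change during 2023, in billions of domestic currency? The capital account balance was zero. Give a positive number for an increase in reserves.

-1615.1

Official reserve transactions balance = -((-1411.8) + (-203.3)) = 1615.1
An accumulation of reserves is recorded as a debit (negative entry), so the change in the stock of reserves is the negative of that balance.
Change in official reserves = -(1615.1) = -1615.1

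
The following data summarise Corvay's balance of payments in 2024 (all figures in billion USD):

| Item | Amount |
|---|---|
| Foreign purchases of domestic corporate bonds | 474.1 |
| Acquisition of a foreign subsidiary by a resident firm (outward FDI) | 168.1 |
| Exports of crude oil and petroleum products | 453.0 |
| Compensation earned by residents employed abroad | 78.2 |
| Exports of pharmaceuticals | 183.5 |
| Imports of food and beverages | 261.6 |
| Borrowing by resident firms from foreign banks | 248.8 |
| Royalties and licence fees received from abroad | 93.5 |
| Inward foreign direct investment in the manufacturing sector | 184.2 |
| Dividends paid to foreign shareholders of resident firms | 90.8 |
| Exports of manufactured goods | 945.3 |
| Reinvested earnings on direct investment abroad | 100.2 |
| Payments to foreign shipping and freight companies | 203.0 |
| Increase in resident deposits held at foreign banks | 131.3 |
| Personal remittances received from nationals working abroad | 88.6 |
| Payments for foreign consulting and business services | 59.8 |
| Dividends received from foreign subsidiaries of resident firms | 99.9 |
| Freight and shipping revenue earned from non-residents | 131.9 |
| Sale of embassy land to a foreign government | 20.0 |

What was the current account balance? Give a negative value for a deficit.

Goods: 453.0 + 945.3 - 261.6 + 183.5 = 1320.2
Services: 93.5 + 131.9 - 59.8 - 203.0 = -37.4
Primary income: 78.2 + 99.9 - 90.8 + 100.2 = 187.5
Secondary income: 88.6
Current account = 1320.2 + (-37.4) + 187.5 + 88.6 = 1558.9
(Excluded from the current account — financial account: foreign purchases of domestic corporate bonds 474.1, acquisition of a foreign subsidiary by a resident firm (outward FDI) 168.1, borrowing by resident firms from foreign banks 248.8, inward foreign direct investment in the manufacturing sector 184.2, increase in resident deposits held at foreign banks 131.3; capital account: sale of embassy land to a foreign government 20.0.)

1558.9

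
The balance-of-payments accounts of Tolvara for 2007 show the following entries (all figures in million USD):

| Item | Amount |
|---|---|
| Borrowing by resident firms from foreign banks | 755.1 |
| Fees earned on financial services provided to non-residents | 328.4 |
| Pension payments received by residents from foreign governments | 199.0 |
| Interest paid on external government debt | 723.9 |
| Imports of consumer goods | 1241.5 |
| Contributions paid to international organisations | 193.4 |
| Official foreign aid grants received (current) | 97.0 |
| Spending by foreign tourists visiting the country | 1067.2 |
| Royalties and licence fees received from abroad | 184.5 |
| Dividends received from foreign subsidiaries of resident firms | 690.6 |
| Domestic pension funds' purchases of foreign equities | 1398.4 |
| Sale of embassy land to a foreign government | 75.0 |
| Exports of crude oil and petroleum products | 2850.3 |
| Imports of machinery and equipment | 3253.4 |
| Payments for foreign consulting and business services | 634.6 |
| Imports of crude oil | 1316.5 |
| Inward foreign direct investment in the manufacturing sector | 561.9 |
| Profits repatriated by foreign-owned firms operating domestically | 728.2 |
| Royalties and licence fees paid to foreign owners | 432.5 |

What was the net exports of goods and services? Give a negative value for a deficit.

-2448.1

Goods: -3253.4 - 1241.5 + 2850.3 - 1316.5 = -2961.1
Services: 328.4 + 184.5 + 1067.2 - 634.6 - 432.5 = 513.0
Trade balance = -2961.1 + 513.0 = -2448.1
(Excluded from the trade balance — financial account: borrowing by resident firms from foreign banks 755.1, domestic pension funds' purchases of foreign equities 1398.4, inward foreign direct investment in the manufacturing sector 561.9; secondary income: pension payments received by residents from foreign governments 199.0, contributions paid to international organisations 193.4, official foreign aid grants received (current) 97.0; primary income: interest paid on external government debt 723.9, dividends received from foreign subsidiaries of resident firms 690.6, profits repatriated by foreign-owned firms operating domestically 728.2; capital account: sale of embassy land to a foreign government 75.0.)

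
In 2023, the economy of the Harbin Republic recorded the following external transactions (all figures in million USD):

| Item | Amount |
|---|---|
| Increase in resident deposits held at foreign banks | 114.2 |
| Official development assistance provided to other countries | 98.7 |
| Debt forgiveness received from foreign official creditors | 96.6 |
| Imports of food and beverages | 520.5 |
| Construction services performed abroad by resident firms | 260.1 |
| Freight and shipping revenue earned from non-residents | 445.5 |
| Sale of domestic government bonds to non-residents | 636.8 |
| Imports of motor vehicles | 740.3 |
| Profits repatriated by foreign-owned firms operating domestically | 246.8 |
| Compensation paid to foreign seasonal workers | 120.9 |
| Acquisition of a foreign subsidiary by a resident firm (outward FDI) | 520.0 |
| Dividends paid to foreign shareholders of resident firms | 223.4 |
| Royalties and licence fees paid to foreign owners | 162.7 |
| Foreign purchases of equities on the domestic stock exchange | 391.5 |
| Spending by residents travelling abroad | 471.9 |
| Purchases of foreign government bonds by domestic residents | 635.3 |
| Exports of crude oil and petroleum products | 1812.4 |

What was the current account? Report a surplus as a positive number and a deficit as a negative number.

Goods: -740.3 + 1812.4 - 520.5 = 551.6
Services: -471.9 - 162.7 + 445.5 + 260.1 = 71.0
Primary income: -223.4 - 246.8 - 120.9 = -591.1
Secondary income: -98.7
Current account = 551.6 + 71.0 + (-591.1) + (-98.7) = -67.2
(Excluded from the current account — financial account: increase in resident deposits held at foreign banks 114.2, sale of domestic government bonds to non-residents 636.8, acquisition of a foreign subsidiary by a resident firm (outward FDI) 520.0, foreign purchases of equities on the domestic stock exchange 391.5, purchases of foreign government bonds by domestic residents 635.3; capital account: debt forgiveness received from foreign official creditors 96.6.)

-67.2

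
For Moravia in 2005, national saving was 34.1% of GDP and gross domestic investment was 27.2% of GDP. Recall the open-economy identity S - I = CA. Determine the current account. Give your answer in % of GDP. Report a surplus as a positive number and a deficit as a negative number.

CA = S - I = 34.1 - 27.2 = 6.9

6.9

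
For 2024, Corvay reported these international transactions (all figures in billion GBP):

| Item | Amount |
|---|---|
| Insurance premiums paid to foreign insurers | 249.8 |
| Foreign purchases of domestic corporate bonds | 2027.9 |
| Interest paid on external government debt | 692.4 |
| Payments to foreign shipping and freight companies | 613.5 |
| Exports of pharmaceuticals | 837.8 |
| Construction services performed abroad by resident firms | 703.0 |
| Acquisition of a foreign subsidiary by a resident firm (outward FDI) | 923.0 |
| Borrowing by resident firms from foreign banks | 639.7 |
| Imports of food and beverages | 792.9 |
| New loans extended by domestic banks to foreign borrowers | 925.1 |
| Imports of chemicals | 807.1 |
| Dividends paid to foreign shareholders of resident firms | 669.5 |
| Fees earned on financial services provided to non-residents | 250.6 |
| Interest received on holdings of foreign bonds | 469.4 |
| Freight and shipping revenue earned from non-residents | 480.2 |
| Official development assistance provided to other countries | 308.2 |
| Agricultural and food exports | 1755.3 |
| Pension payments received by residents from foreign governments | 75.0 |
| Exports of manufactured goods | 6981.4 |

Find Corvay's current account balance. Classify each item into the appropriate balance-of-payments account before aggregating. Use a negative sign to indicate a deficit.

Goods: 1755.3 - 792.9 + 837.8 + 6981.4 - 807.1 = 7974.5
Services: -249.8 + 480.2 + 703.0 + 250.6 - 613.5 = 570.5
Primary income: -692.4 - 669.5 + 469.4 = -892.5
Secondary income: -308.2 + 75.0 = -233.2
Current account = 7974.5 + 570.5 + (-892.5) + (-233.2) = 7419.3
(Excluded from the current account — financial account: foreign purchases of domestic corporate bonds 2027.9, acquisition of a foreign subsidiary by a resident firm (outward FDI) 923.0, borrowing by resident firms from foreign banks 639.7, new loans extended by domestic banks to foreign borrowers 925.1.)

7419.3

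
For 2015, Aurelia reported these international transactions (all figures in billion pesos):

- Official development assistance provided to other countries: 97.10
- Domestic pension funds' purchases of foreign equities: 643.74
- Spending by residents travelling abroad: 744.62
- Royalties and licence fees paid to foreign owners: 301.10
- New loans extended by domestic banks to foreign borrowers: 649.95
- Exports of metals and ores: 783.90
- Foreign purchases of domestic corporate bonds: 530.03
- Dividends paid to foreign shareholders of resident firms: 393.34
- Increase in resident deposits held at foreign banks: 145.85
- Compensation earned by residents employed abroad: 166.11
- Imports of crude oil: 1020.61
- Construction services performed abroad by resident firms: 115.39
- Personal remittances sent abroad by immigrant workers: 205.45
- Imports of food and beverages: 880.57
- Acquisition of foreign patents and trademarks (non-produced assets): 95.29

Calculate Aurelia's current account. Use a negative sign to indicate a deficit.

-2577.39

Goods: -880.57 - 1020.61 + 783.90 = -1117.28
Services: 115.39 - 744.62 - 301.10 = -930.33
Primary income: -393.34 + 166.11 = -227.23
Secondary income: -97.10 - 205.45 = -302.55
Current account = (-1117.28) + (-930.33) + (-227.23) + (-302.55) = -2577.39
(Excluded from the current account — financial account: domestic pension funds' purchases of foreign equities 643.74, new loans extended by domestic banks to foreign borrowers 649.95, foreign purchases of domestic corporate bonds 530.03, increase in resident deposits held at foreign banks 145.85; capital account: acquisition of foreign patents and trademarks (non-produced assets) 95.29.)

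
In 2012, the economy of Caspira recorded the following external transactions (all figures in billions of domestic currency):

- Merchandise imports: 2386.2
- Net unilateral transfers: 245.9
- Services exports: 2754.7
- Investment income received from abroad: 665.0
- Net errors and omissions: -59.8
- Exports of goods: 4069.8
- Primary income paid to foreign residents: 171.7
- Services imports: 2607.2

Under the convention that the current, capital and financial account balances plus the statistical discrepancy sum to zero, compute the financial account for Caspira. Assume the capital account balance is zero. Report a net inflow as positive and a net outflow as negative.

-2510.5

Goods balance = 4069.8 - 2386.2 = 1683.6
Services balance = 2754.7 - 2607.2 = 147.5
Trade balance (goods + services) = 1683.6 + 147.5 = 1831.1
Net primary income = 665.0 - 171.7 = 493.3
Net secondary income = 245.9
Current account = 1831.1 + 493.3 + 245.9 = 2570.3
Financial account = -(2570.3 + (-59.8)) = -2510.5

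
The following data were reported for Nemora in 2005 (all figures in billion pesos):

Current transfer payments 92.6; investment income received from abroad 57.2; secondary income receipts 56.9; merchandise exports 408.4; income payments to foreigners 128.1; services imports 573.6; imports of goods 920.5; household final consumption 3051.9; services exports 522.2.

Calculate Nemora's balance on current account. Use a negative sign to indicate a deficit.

-670.1

Goods balance = 408.4 - 920.5 = -512.1
Services balance = 522.2 - 573.6 = -51.4
Trade balance (goods + services) = -512.1 + (-51.4) = -563.5
Net primary income = 57.2 - 128.1 = -70.9
Net secondary income = 56.9 - 92.6 = -35.7
Current account = -563.5 + (-70.9) + (-35.7) = -670.1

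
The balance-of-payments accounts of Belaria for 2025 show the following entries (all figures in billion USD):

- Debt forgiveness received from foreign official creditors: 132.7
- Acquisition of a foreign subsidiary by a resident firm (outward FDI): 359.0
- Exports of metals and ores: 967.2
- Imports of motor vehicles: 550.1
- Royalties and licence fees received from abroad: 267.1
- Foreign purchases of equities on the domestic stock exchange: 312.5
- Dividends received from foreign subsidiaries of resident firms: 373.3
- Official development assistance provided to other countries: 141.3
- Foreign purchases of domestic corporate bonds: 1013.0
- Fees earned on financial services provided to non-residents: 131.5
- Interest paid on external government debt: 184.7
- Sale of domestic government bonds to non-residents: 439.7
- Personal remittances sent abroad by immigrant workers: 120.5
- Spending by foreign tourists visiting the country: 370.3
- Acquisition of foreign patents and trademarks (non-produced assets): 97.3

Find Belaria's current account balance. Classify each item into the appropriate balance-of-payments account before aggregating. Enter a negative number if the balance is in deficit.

Goods: 967.2 - 550.1 = 417.1
Services: 370.3 + 267.1 + 131.5 = 768.9
Primary income: -184.7 + 373.3 = 188.6
Secondary income: -120.5 - 141.3 = -261.8
Current account = 417.1 + 768.9 + 188.6 + (-261.8) = 1112.8
(Excluded from the current account — capital account: debt forgiveness received from foreign official creditors 132.7, acquisition of foreign patents and trademarks (non-produced assets) 97.3; financial account: acquisition of a foreign subsidiary by a resident firm (outward FDI) 359.0, foreign purchases of equities on the domestic stock exchange 312.5, foreign purchases of domestic corporate bonds 1013.0, sale of domestic government bonds to non-residents 439.7.)

1112.8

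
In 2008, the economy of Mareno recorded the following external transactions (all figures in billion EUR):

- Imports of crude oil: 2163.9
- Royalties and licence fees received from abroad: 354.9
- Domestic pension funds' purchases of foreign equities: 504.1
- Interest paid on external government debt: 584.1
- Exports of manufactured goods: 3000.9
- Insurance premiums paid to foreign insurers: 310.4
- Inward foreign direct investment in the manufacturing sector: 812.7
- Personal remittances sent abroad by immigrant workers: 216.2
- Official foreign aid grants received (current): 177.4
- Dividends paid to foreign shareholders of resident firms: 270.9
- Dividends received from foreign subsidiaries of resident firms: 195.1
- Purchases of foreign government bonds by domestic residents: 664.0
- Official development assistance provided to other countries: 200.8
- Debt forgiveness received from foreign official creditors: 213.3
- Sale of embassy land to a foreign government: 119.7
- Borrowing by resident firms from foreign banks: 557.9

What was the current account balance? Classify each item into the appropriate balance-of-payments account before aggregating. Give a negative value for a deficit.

Goods: 3000.9 - 2163.9 = 837.0
Services: 354.9 - 310.4 = 44.5
Primary income: -584.1 + 195.1 - 270.9 = -659.9
Secondary income: -200.8 + 177.4 - 216.2 = -239.6
Current account = 837.0 + 44.5 + (-659.9) + (-239.6) = -18.0
(Excluded from the current account — financial account: domestic pension funds' purchases of foreign equities 504.1, inward foreign direct investment in the manufacturing sector 812.7, purchases of foreign government bonds by domestic residents 664.0, borrowing by resident firms from foreign banks 557.9; capital account: debt forgiveness received from foreign official creditors 213.3, sale of embassy land to a foreign government 119.7.)

-18.0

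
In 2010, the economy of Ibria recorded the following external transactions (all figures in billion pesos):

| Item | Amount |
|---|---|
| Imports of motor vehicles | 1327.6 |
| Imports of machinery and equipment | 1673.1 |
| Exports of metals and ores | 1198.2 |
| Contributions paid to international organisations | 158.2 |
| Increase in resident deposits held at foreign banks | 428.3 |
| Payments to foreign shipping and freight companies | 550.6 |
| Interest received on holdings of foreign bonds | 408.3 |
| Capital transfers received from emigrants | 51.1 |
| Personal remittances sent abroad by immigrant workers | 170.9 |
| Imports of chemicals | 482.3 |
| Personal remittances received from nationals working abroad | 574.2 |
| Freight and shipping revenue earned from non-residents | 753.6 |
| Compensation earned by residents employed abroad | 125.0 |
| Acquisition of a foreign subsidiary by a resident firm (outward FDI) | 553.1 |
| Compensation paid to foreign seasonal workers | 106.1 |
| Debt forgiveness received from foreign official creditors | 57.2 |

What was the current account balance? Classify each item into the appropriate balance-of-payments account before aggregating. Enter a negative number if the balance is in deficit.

Goods: -1327.6 + 1198.2 - 1673.1 - 482.3 = -2284.8
Services: -550.6 + 753.6 = 203.0
Primary income: -106.1 + 408.3 + 125.0 = 427.2
Secondary income: 574.2 - 170.9 - 158.2 = 245.1
Current account = (-2284.8) + 203.0 + 427.2 + 245.1 = -1409.5
(Excluded from the current account — financial account: increase in resident deposits held at foreign banks 428.3, acquisition of a foreign subsidiary by a resident firm (outward FDI) 553.1; capital account: capital transfers received from emigrants 51.1, debt forgiveness received from foreign official creditors 57.2.)

-1409.5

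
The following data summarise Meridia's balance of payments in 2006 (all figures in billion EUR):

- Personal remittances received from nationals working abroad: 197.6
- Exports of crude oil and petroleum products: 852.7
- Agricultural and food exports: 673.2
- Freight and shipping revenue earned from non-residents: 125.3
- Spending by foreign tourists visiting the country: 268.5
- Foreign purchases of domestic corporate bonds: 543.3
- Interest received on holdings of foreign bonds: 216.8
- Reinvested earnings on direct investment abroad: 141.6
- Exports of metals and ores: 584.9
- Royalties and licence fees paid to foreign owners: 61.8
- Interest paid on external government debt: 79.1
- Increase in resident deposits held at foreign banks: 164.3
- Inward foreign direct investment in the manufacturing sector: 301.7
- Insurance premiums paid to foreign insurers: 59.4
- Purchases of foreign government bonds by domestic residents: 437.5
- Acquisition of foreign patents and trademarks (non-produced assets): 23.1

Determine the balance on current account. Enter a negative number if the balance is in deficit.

2860.3

Goods: 852.7 + 673.2 + 584.9 = 2110.8
Services: -61.8 + 268.5 + 125.3 - 59.4 = 272.6
Primary income: 216.8 + 141.6 - 79.1 = 279.3
Secondary income: 197.6
Current account = 2110.8 + 272.6 + 279.3 + 197.6 = 2860.3
(Excluded from the current account — financial account: foreign purchases of domestic corporate bonds 543.3, increase in resident deposits held at foreign banks 164.3, inward foreign direct investment in the manufacturing sector 301.7, purchases of foreign government bonds by domestic residents 437.5; capital account: acquisition of foreign patents and trademarks (non-produced assets) 23.1.)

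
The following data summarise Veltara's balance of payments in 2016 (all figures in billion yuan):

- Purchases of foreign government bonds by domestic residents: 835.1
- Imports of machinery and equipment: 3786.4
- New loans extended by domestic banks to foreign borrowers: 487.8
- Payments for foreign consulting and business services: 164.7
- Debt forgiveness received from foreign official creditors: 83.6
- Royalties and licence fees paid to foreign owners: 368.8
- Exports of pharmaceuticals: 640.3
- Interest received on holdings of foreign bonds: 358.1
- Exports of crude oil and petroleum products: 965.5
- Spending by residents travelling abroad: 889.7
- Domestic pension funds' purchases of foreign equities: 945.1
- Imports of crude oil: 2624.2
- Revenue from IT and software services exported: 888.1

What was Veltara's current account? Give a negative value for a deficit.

-4981.8

Goods: 965.5 - 3786.4 + 640.3 - 2624.2 = -4804.8
Services: -164.7 - 889.7 + 888.1 - 368.8 = -535.1
Primary income: 358.1
Current account = (-4804.8) + (-535.1) + 358.1 = -4981.8
(Excluded from the current account — financial account: purchases of foreign government bonds by domestic residents 835.1, new loans extended by domestic banks to foreign borrowers 487.8, domestic pension funds' purchases of foreign equities 945.1; capital account: debt forgiveness received from foreign official creditors 83.6.)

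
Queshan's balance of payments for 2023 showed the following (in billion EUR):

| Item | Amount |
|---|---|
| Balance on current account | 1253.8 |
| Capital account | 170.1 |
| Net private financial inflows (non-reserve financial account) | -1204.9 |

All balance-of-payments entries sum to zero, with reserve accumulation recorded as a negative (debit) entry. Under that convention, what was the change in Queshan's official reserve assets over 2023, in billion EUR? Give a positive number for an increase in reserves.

219.0

Official reserve transactions balance = -(1253.8 + 170.1 + (-1204.9)) = -219.0
An accumulation of reserves is recorded as a debit (negative entry), so the change in the stock of reserves is the negative of that balance.
Change in official reserves = -(-219.0) = 219.0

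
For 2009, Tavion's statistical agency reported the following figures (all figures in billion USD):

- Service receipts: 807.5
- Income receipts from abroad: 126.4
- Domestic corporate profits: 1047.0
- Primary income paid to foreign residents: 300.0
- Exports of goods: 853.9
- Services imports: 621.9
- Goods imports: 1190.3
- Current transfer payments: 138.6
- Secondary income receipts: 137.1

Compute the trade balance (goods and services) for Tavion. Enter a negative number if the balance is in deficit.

-150.8

Goods balance = 853.9 - 1190.3 = -336.4
Services balance = 807.5 - 621.9 = 185.6
Trade balance (goods + services) = -336.4 + 185.6 = -150.8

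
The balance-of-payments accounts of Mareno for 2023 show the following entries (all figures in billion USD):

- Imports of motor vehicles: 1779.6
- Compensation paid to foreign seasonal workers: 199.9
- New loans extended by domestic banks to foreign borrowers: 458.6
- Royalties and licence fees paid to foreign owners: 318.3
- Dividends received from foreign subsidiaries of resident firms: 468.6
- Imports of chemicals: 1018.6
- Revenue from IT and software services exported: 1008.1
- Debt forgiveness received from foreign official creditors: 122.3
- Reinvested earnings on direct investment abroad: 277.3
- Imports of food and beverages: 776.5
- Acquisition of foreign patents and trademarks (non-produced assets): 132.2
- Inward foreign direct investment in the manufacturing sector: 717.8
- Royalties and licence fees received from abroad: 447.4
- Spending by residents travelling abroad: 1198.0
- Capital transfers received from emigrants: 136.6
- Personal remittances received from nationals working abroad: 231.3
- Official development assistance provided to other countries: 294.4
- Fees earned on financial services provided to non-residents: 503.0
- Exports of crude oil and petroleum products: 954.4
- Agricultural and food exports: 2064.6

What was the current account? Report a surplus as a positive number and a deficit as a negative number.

Goods: -1779.6 + 2064.6 + 954.4 - 776.5 - 1018.6 = -555.7
Services: -1198.0 - 318.3 + 1008.1 + 503.0 + 447.4 = 442.2
Primary income: 277.3 + 468.6 - 199.9 = 546.0
Secondary income: 231.3 - 294.4 = -63.1
Current account = (-555.7) + 442.2 + 546.0 + (-63.1) = 369.4
(Excluded from the current account — financial account: new loans extended by domestic banks to foreign borrowers 458.6, inward foreign direct investment in the manufacturing sector 717.8; capital account: debt forgiveness received from foreign official creditors 122.3, acquisition of foreign patents and trademarks (non-produced assets) 132.2, capital transfers received from emigrants 136.6.)

369.4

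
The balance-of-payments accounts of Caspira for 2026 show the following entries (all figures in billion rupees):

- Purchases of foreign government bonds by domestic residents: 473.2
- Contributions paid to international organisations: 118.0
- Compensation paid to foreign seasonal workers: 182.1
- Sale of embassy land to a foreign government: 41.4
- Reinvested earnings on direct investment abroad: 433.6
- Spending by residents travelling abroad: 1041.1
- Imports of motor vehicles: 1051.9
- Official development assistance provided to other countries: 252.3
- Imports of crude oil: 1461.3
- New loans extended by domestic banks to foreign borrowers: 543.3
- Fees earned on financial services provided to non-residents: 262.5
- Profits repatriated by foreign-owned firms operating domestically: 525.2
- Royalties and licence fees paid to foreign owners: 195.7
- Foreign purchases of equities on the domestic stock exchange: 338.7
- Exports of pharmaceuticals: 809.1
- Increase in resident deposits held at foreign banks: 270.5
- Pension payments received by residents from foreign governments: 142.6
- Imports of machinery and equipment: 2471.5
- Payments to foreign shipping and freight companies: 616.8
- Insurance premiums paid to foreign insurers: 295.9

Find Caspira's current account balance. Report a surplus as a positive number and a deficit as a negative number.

-6564.0

Goods: -1461.3 + 809.1 - 2471.5 - 1051.9 = -4175.6
Services: -1041.1 - 295.9 - 195.7 - 616.8 + 262.5 = -1887.0
Primary income: 433.6 - 525.2 - 182.1 = -273.7
Secondary income: -252.3 - 118.0 + 142.6 = -227.7
Current account = (-4175.6) + (-1887.0) + (-273.7) + (-227.7) = -6564.0
(Excluded from the current account — financial account: purchases of foreign government bonds by domestic residents 473.2, new loans extended by domestic banks to foreign borrowers 543.3, foreign purchases of equities on the domestic stock exchange 338.7, increase in resident deposits held at foreign banks 270.5; capital account: sale of embassy land to a foreign government 41.4.)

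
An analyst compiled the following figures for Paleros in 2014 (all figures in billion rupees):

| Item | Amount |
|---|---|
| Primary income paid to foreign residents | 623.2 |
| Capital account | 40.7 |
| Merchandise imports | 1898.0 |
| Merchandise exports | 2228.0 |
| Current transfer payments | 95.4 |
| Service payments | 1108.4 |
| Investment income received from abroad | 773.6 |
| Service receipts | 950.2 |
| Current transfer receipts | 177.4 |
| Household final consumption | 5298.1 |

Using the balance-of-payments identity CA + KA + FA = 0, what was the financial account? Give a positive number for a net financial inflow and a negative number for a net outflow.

-444.9

Goods balance = 2228.0 - 1898.0 = 330.0
Services balance = 950.2 - 1108.4 = -158.2
Trade balance (goods + services) = 330.0 + (-158.2) = 171.8
Net primary income = 773.6 - 623.2 = 150.4
Net secondary income = 177.4 - 95.4 = 82.0
Current account = 171.8 + 150.4 + 82.0 = 404.2
Financial account = -(404.2 + 40.7) = -444.9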